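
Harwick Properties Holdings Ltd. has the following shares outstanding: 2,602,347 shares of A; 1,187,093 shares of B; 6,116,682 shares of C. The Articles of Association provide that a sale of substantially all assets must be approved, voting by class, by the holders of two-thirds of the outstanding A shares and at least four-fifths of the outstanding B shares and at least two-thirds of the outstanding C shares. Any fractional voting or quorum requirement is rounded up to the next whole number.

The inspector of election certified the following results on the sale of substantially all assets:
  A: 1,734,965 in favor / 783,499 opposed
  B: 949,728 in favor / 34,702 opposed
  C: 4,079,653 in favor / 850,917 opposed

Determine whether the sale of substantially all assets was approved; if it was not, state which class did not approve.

A: 2/3 of 2602347 = 1734898; 1,734,898 required, 1,734,965 in favor — approved.
B: 4/5 of 1187093 = 949674.40, rounded up to 949675; 949,675 required, 949,728 in favor — approved.
C: 2/3 of 6116682 = 4077788; 4,077,788 required, 4,079,653 in favor — approved.

Approved — every class gave the required vote.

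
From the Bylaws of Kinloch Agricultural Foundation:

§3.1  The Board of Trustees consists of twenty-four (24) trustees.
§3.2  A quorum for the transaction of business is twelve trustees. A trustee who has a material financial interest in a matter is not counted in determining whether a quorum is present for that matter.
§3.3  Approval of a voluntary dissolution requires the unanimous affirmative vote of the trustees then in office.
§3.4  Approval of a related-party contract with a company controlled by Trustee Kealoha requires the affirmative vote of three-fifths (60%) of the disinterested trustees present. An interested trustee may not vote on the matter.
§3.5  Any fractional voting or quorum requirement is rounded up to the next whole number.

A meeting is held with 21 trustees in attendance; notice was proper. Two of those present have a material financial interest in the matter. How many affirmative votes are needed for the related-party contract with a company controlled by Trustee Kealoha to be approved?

The related-party contract with a company controlled by Trustee Kealoha requires three-fifths of the disinterested trustees present (21 − 2 = 19).
3/5 of 19 = 11.40, rounded up to 12.

12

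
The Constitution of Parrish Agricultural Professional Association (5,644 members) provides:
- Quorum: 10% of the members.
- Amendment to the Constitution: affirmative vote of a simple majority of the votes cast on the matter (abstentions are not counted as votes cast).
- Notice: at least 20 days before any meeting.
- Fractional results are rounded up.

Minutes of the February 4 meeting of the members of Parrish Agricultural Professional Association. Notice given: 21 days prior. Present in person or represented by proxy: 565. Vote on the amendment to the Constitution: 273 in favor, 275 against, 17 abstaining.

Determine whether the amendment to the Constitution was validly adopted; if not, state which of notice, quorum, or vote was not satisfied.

Notice: 21 days given; 20 required. Satisfied.
Quorum: 10% of 5,644 = 564.40, rounded up to 565; 565 present. Satisfied.
Vote: requires a majority of the votes cast (565 − 17 abstaining = 548); a majority of 548 is 275, so 275 needed; 273 in favor. Not satisfied.

Invalid — vote requirement not satisfied.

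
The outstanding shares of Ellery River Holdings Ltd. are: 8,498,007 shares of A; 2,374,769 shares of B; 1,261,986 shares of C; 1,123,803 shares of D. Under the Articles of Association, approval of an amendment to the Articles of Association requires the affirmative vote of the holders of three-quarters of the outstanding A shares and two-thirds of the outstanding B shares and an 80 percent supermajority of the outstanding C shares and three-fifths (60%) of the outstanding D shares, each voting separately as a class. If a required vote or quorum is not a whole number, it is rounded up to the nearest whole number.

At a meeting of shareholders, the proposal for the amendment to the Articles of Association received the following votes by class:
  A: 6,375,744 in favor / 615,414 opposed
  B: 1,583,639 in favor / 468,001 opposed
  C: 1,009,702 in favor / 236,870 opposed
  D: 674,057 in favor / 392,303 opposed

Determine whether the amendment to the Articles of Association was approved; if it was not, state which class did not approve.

Not approved — the D shares did not give the required vote.

A: 3/4 of 8498007 = 6373505.25, rounded up to 6373506; 6,373,506 required, 6,375,744 in favor — approved.
B: 2/3 of 2374769 = 1583179.33, rounded up to 1583180; 1,583,180 required, 1,583,639 in favor — approved.
C: 4/5 of 1261986 = 1009588.80, rounded up to 1009589; 1,009,589 required, 1,009,702 in favor — approved.
D: 3/5 of 1123803 = 674281.80, rounded up to 674282; 674,282 required, 674,057 in favor — not approved.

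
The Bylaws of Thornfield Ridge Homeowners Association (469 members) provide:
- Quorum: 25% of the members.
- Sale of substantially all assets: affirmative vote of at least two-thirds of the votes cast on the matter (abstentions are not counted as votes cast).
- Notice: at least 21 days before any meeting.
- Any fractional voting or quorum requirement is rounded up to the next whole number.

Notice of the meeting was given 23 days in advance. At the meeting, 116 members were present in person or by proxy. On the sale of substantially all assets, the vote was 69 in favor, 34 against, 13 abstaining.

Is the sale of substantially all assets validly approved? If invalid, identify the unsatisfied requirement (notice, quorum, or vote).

Notice: 23 days given; 21 required. Satisfied.
Quorum: 25% of 469 = 117.25, rounded up to 118; 116 present. Not satisfied.
Vote: requires two-thirds of the votes cast (116 − 13 abstaining = 103); 2/3 of 103 = 68.67, rounded up to 69, so 69 needed; 69 in favor. Satisfied.

Invalid — quorum requirement not satisfied.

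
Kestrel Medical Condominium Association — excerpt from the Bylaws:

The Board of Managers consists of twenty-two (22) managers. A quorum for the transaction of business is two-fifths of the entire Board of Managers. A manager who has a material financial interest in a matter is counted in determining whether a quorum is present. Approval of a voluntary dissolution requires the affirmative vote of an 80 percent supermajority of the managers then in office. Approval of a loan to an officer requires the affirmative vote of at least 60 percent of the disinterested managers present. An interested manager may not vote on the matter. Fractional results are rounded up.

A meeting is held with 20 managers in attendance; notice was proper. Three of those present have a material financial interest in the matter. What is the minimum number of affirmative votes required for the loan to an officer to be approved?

11

The loan to an officer requires three-fifths of the disinterested managers present (20 − 3 = 17).
3/5 of 17 = 10.20, rounded up to 11.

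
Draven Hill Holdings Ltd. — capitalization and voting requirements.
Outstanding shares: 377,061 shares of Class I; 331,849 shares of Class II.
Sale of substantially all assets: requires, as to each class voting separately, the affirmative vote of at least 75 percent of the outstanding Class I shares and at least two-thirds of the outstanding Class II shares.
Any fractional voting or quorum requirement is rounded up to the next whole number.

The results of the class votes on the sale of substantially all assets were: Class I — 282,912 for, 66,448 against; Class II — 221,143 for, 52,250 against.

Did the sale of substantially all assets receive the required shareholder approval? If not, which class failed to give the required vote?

Not approved — the Class II shares did not give the required vote.

Class I: 3/4 of 377061 = 282795.75, rounded up to 282796; 282,796 required, 282,912 in favor — approved.
Class II: 2/3 of 331849 = 221232.67, rounded up to 221233; 221,233 required, 221,143 in favor — not approved.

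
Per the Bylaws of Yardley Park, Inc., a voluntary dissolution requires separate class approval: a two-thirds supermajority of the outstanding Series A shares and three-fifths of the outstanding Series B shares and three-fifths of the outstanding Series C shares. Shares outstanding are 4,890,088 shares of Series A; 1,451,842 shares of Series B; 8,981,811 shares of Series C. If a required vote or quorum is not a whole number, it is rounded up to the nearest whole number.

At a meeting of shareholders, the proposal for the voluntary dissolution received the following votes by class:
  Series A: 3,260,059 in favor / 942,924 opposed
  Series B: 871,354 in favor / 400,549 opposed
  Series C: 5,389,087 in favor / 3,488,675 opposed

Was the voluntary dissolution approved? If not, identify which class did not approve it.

Approved — every class gave the required vote.

Series A: 2/3 of 4890088 = 3260058.67, rounded up to 3260059; 3,260,059 required, 3,260,059 in favor — approved.
Series B: 3/5 of 1451842 = 871105.20, rounded up to 871106; 871,106 required, 871,354 in favor — approved.
Series C: 3/5 of 8981811 = 5389086.60, rounded up to 5389087; 5,389,087 required, 5,389,087 in favor — approved.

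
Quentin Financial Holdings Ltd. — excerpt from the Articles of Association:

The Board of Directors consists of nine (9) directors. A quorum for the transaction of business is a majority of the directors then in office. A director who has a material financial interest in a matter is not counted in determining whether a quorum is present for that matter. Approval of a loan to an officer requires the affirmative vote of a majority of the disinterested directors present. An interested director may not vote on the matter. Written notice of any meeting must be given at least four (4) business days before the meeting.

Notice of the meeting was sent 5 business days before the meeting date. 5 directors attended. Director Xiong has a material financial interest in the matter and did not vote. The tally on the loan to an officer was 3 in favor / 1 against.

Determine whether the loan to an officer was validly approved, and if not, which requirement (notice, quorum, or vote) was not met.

Invalid — quorum requirement not satisfied.

Notice: 5 business days given; 4 required (5 ≥ 4). Satisfied.
Quorum: 5 present, but the 1 interested director does not count, leaving 4. Quorum is 5. Not satisfied.
Vote: the loan to an officer requires a majority of the disinterested directors present (5 − 1 = 4). A majority of 4 is 3, so 3 affirmative votes are needed; 3 voted in favor. Satisfied. (Moot — without a quorum no business can be validly transacted.)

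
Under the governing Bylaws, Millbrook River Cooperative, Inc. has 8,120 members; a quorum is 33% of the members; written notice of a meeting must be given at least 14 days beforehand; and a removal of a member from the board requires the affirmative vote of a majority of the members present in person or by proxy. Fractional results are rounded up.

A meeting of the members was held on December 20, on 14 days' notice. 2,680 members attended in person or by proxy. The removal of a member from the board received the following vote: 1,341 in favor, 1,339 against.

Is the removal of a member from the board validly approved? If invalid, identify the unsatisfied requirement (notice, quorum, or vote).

Notice: 14 days given; 14 required. Satisfied.
Quorum: 33% of 8,120 = 2,679.60, rounded up to 2,680; 2,680 present. Satisfied.
Vote: requires a majority of those present (2,680); a majority of 2680 is 1341, so 1,341 needed; 1,341 in favor. Satisfied.

Valid — all requirements satisfied.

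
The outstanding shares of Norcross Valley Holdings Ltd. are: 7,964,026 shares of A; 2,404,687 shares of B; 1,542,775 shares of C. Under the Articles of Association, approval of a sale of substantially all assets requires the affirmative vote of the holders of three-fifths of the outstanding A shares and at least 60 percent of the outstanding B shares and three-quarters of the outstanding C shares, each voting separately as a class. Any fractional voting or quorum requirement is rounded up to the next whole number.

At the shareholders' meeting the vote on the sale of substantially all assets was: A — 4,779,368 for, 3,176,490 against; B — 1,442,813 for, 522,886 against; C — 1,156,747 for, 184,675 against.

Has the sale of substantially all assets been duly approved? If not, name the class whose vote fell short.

A: 3/5 of 7964026 = 4778415.60, rounded up to 4778416; 4,778,416 required, 4,779,368 in favor — approved.
B: 3/5 of 2404687 = 1442812.20, rounded up to 1442813; 1,442,813 required, 1,442,813 in favor — approved.
C: 3/4 of 1542775 = 1157081.25, rounded up to 1157082; 1,157,082 required, 1,156,747 in favor — not approved.

Not approved — the C shares did not give the required vote.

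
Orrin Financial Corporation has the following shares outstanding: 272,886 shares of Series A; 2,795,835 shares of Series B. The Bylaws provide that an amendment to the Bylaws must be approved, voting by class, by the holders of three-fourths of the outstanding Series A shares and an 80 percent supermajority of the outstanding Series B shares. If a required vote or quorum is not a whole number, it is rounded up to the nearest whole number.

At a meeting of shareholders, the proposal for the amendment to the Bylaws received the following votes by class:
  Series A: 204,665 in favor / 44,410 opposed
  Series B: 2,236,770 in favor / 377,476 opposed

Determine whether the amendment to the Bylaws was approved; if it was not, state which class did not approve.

Approved — every class gave the required vote.

Series A: 3/4 of 272886 = 204664.50, rounded up to 204665; 204,665 required, 204,665 in favor — approved.
Series B: 4/5 of 2795835 = 2236668; 2,236,668 required, 2,236,770 in favor — approved.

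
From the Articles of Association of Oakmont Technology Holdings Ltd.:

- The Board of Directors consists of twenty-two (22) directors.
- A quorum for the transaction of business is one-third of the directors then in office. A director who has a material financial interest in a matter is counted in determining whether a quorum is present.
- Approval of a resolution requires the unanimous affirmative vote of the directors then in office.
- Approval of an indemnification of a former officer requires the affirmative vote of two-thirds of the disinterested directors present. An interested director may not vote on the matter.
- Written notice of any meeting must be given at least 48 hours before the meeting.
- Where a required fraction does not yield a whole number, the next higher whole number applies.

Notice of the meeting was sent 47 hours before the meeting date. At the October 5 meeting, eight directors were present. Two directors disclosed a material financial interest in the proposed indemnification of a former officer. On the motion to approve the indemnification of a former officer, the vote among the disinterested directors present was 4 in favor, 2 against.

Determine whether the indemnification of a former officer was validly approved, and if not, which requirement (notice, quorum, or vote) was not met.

Notice: 47 hours given; 48 required (47 < 48). Not satisfied.
Quorum: 8 present (interested directors count toward quorum); quorum is 8. Satisfied.
Vote: the indemnification of a former officer requires two-thirds of the disinterested directors present (8 − 2 = 6). 2/3 of 6 = 4, so 4 affirmative votes are needed; 4 voted in favor. Satisfied.

Invalid — notice requirement not satisfied.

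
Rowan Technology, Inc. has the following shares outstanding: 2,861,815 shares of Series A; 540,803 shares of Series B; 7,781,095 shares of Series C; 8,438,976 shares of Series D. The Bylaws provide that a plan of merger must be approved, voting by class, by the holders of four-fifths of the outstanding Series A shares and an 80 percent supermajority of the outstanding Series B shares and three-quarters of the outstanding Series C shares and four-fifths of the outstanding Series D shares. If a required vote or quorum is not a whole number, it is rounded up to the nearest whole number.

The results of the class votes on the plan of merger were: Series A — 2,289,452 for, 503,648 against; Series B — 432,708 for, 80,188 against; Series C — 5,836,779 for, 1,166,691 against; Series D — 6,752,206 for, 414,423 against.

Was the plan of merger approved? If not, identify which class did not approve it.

Approved — every class gave the required vote.

Series A: 4/5 of 2861815 = 2289452; 2,289,452 required, 2,289,452 in favor — approved.
Series B: 4/5 of 540803 = 432642.40, rounded up to 432643; 432,643 required, 432,708 in favor — approved.
Series C: 3/4 of 7781095 = 5835821.25, rounded up to 5835822; 5,835,822 required, 5,836,779 in favor — approved.
Series D: 4/5 of 8438976 = 6751180.80, rounded up to 6751181; 6,751,181 required, 6,752,206 in favor — approved.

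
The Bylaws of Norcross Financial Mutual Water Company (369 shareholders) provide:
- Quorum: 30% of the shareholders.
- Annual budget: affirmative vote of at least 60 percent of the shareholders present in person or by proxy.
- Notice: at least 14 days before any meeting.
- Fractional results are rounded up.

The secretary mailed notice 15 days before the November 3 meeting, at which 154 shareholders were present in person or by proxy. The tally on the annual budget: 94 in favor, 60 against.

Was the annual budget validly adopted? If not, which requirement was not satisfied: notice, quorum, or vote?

Notice: 15 days given; 14 required. Satisfied.
Quorum: 30% of 369 = 110.70, rounded up to 111; 154 present. Satisfied.
Vote: requires three-fifths of those present (154); 3/5 of 154 = 92.40, rounded up to 93, so 93 needed; 94 in favor. Satisfied.

Valid — all requirements satisfied.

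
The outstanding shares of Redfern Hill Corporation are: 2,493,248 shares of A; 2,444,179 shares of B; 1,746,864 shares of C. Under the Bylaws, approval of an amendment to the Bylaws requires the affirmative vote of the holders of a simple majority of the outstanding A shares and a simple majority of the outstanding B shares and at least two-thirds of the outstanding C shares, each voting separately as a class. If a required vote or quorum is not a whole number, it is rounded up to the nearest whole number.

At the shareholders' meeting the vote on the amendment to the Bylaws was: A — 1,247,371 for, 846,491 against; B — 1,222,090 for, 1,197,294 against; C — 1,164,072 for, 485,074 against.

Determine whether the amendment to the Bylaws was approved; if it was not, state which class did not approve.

A: a majority of 2493248 is 1246625; 1,246,625 required, 1,247,371 in favor — approved.
B: a majority of 2444179 is 1222090; 1,222,090 required, 1,222,090 in favor — approved.
C: 2/3 of 1746864 = 1164576; 1,164,576 required, 1,164,072 in favor — not approved.

Not approved — the C shares did not give the required vote.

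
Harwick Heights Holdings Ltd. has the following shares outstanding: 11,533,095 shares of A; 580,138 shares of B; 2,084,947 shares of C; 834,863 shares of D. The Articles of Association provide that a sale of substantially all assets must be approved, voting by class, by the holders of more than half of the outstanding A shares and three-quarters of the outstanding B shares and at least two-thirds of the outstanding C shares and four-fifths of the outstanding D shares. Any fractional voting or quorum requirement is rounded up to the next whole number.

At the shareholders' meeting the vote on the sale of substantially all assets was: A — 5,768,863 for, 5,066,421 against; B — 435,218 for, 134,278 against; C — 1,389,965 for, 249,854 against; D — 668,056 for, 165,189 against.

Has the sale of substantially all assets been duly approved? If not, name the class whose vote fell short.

A: a majority of 11533095 is 5766548; 5,766,548 required, 5,768,863 in favor — approved.
B: 3/4 of 580138 = 435103.50, rounded up to 435104; 435,104 required, 435,218 in favor — approved.
C: 2/3 of 2084947 = 1389964.67, rounded up to 1389965; 1,389,965 required, 1,389,965 in favor — approved.
D: 4/5 of 834863 = 667890.40, rounded up to 667891; 667,891 required, 668,056 in favor — approved.

Approved — every class gave the required vote.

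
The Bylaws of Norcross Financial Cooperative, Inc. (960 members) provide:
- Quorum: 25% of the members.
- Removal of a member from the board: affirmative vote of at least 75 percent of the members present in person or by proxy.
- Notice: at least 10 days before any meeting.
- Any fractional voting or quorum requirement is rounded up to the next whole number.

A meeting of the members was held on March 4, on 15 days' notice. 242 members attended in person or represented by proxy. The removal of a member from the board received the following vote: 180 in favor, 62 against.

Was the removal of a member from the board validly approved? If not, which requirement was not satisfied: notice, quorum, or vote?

Invalid — vote requirement not satisfied.

Notice: 15 days given; 10 required. Satisfied.
Quorum: 25% of 960 = 240; 242 present. Satisfied.
Vote: requires three-fourths of those present (242); 3/4 of 242 = 181.50, rounded up to 182, so 182 needed; 180 in favor. Not satisfied.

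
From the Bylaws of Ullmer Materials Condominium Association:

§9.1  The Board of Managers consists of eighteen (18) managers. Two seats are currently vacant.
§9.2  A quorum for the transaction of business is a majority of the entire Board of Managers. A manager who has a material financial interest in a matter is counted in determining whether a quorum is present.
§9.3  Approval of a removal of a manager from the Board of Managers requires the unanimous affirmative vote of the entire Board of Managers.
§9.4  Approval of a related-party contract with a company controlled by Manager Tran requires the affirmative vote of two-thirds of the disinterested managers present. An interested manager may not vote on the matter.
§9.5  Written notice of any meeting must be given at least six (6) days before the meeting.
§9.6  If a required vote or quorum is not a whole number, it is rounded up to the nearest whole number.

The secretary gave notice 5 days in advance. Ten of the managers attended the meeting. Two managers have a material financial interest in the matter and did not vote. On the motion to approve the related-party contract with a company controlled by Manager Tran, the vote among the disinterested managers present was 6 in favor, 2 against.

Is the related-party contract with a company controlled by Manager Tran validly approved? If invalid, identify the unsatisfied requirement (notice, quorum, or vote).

Notice: 5 days given; 6 required (5 < 6). Not satisfied.
Quorum: 10 present (interested managers count toward quorum); quorum is 10. Satisfied.
Vote: the related-party contract with a company controlled by Manager Tran requires two-thirds of the disinterested managers present (10 − 2 = 8). 2/3 of 8 = 5.33, rounded up to 6, so 6 affirmative votes are needed; 6 voted in favor. Satisfied.

Invalid — notice requirement not satisfied.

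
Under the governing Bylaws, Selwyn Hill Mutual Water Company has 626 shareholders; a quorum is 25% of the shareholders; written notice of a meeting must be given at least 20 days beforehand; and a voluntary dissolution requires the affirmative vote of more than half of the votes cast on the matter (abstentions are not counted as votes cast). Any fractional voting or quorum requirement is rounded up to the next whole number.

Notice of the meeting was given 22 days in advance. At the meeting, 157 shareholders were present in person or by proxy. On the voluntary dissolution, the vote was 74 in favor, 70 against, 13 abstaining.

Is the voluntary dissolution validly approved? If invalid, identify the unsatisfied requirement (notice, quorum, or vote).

Notice: 22 days given; 20 required. Satisfied.
Quorum: 25% of 626 = 156.50, rounded up to 157; 157 present. Satisfied.
Vote: requires a majority of the votes cast (157 − 13 abstaining = 144); a majority of 144 is 73, so 73 needed; 74 in favor. Satisfied.

Valid — all requirements satisfied.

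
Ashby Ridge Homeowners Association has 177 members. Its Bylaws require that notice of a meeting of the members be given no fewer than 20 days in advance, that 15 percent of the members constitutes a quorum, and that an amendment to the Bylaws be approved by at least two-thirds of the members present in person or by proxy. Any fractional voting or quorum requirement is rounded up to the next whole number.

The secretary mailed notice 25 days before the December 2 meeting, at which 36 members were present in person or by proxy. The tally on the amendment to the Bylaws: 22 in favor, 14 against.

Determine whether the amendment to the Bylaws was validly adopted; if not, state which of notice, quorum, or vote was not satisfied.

Invalid — vote requirement not satisfied.

Notice: 25 days given; 20 required. Satisfied.
Quorum: 15% of 177 = 26.55, rounded up to 27; 36 present. Satisfied.
Vote: requires two-thirds of those present (36); 2/3 of 36 = 24, so 24 needed; 22 in favor. Not satisfied.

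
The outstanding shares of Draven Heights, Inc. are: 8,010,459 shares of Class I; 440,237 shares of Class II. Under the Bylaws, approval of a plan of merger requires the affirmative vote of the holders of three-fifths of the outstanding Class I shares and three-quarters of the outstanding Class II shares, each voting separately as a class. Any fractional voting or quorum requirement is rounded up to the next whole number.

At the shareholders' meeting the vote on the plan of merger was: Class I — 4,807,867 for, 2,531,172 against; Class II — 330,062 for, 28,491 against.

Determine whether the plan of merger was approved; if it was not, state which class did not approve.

Not approved — the Class II shares did not give the required vote.

Class I: 3/5 of 8010459 = 4806275.40, rounded up to 4806276; 4,806,276 required, 4,807,867 in favor — approved.
Class II: 3/4 of 440237 = 330177.75, rounded up to 330178; 330,178 required, 330,062 in favor — not approved.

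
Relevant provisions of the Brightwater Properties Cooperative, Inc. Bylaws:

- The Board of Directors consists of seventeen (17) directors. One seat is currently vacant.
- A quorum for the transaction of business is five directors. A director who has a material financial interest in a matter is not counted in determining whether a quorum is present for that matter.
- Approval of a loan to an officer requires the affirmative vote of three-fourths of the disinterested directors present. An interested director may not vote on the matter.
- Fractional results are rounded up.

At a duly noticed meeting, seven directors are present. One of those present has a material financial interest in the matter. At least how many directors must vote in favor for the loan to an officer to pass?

5

The loan to an officer requires three-fourths of the disinterested directors present (7 − 1 = 6).
3/4 of 6 = 4.50, rounded up to 5.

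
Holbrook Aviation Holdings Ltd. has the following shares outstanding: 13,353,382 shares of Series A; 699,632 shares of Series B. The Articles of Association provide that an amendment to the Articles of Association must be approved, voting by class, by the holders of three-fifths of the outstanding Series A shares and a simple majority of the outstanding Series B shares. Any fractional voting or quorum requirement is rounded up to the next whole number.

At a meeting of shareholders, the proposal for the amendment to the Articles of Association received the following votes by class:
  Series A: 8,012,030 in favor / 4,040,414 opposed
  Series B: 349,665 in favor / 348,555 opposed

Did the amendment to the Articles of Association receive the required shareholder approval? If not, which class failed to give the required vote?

Series A: 3/5 of 13353382 = 8012029.20, rounded up to 8012030; 8,012,030 required, 8,012,030 in favor — approved.
Series B: a majority of 699632 is 349817; 349,817 required, 349,665 in favor — not approved.

Not approved — the Series B shares did not give the required vote.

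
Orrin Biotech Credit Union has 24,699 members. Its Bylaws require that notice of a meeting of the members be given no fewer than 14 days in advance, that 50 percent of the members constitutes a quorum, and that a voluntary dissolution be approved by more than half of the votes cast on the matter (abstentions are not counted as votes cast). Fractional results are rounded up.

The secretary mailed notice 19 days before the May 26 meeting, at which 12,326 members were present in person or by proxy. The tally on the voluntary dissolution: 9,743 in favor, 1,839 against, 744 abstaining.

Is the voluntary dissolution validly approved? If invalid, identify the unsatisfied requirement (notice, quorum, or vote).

Invalid — quorum requirement not satisfied.

Notice: 19 days given; 14 required. Satisfied.
Quorum: 50% of 24,699 = 12,349.50, rounded up to 12,350; 12,326 present. Not satisfied.
Vote: requires a majority of the votes cast (12,326 − 744 abstaining = 11,582); a majority of 11582 is 5792, so 5,792 needed; 9,743 in favor. Satisfied.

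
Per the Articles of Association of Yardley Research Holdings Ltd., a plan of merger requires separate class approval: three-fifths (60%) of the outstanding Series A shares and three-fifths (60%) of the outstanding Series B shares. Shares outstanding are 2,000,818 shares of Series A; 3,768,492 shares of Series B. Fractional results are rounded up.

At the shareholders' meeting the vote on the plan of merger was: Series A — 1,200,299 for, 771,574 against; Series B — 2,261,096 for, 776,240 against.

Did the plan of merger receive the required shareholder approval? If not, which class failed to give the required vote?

Series A: 3/5 of 2000818 = 1200490.80, rounded up to 1200491; 1,200,491 required, 1,200,299 in favor — not approved.
Series B: 3/5 of 3768492 = 2261095.20, rounded up to 2261096; 2,261,096 required, 2,261,096 in favor — approved.

Not approved — the Series A shares did not give the required vote.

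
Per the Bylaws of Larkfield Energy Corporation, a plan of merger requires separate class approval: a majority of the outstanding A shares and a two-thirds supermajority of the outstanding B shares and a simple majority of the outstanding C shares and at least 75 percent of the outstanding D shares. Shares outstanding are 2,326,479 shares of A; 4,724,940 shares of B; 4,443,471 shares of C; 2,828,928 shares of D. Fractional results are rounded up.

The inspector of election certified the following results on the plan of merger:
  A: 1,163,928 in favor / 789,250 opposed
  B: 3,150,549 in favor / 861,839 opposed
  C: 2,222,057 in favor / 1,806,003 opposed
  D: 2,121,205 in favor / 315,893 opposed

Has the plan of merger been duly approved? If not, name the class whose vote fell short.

A: a majority of 2326479 is 1163240; 1,163,240 required, 1,163,928 in favor — approved.
B: 2/3 of 4724940 = 3149960; 3,149,960 required, 3,150,549 in favor — approved.
C: a majority of 4443471 is 2221736; 2,221,736 required, 2,222,057 in favor — approved.
D: 3/4 of 2828928 = 2121696; 2,121,696 required, 2,121,205 in favor — not approved.

Not approved — the D shares did not give the required vote.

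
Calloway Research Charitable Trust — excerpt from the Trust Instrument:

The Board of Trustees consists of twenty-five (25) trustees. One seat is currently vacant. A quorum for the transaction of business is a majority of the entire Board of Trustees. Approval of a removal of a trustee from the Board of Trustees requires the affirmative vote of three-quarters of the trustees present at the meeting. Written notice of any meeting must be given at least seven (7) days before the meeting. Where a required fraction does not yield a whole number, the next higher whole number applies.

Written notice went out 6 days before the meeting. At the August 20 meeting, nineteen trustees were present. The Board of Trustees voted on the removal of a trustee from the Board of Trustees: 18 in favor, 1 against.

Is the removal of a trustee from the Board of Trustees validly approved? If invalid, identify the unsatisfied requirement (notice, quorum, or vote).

Invalid — notice requirement not satisfied.

Notice: 6 days given; 7 required (6 < 7). Not satisfied.
Quorum: 19 present; quorum is 13. Satisfied.
Vote: the removal of a trustee from the Board of Trustees requires three-fourths of the trustees present (19). 3/4 of 19 = 14.25, rounded up to 15, so 15 affirmative votes are needed; 18 voted in favor. Satisfied.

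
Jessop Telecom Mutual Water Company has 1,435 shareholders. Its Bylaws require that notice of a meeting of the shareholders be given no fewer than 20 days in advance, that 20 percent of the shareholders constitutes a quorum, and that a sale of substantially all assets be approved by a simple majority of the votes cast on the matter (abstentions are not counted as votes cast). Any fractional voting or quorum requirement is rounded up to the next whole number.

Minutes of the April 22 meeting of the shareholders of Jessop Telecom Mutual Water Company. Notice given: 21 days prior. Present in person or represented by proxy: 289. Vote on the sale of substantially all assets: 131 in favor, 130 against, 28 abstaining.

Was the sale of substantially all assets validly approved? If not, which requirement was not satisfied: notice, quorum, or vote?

Valid — all requirements satisfied.

Notice: 21 days given; 20 required. Satisfied.
Quorum: 20% of 1,435 = 287; 289 present. Satisfied.
Vote: requires a majority of the votes cast (289 − 28 abstaining = 261); a majority of 261 is 131, so 131 needed; 131 in favor. Satisfied.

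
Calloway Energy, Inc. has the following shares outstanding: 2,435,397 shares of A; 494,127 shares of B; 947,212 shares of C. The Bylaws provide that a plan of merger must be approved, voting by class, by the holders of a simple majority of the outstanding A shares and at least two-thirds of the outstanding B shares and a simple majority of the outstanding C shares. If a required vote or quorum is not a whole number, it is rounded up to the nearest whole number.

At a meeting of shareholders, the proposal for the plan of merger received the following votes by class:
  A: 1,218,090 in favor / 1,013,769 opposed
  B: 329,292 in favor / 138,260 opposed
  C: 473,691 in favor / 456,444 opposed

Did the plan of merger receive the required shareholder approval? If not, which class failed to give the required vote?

Not approved — the B shares did not give the required vote.

A: a majority of 2435397 is 1217699; 1,217,699 required, 1,218,090 in favor — approved.
B: 2/3 of 494127 = 329418; 329,418 required, 329,292 in favor — not approved.
C: a majority of 947212 is 473607; 473,607 required, 473,691 in favor — approved.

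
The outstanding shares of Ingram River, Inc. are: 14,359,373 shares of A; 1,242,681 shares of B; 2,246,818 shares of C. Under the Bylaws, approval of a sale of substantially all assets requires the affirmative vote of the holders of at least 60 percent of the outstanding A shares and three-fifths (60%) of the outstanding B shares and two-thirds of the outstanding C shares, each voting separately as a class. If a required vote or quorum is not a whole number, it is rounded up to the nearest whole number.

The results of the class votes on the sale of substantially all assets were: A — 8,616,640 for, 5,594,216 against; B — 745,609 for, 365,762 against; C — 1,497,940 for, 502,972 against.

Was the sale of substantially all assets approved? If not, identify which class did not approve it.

Approved — every class gave the required vote.

A: 3/5 of 14359373 = 8615623.80, rounded up to 8615624; 8,615,624 required, 8,616,640 in favor — approved.
B: 3/5 of 1242681 = 745608.60, rounded up to 745609; 745,609 required, 745,609 in favor — approved.
C: 2/3 of 2246818 = 1497878.67, rounded up to 1497879; 1,497,879 required, 1,497,940 in favor — approved.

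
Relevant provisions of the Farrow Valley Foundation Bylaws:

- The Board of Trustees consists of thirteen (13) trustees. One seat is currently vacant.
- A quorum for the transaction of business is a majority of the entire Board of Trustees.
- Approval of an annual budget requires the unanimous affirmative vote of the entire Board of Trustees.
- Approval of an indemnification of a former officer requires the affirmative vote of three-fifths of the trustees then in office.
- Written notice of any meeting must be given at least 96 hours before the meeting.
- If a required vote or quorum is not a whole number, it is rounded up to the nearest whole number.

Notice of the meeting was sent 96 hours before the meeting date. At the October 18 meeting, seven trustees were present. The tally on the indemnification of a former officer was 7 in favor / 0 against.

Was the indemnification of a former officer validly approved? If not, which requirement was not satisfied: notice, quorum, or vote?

Notice: 96 hours given; 96 required (96 ≥ 96). Satisfied.
Quorum: 7 present; quorum is 7. Satisfied.
Vote: the indemnification of a former officer requires three-fifths of the trustees then in office (12). 3/5 of 12 = 7.20, rounded up to 8, so 8 affirmative votes are needed; 7 voted in favor. Not satisfied.

Invalid — vote requirement not satisfied.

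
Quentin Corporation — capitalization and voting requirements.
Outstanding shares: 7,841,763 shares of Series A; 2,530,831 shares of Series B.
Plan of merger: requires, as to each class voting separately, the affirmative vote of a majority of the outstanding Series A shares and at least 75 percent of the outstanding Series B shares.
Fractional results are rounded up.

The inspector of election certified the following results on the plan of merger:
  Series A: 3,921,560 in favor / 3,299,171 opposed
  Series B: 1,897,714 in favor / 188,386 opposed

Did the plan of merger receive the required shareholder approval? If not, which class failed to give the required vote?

Series A: a majority of 7841763 is 3920882; 3,920,882 required, 3,921,560 in favor — approved.
Series B: 3/4 of 2530831 = 1898123.25, rounded up to 1898124; 1,898,124 required, 1,897,714 in favor — not approved.

Not approved — the Series B shares did not give the required vote.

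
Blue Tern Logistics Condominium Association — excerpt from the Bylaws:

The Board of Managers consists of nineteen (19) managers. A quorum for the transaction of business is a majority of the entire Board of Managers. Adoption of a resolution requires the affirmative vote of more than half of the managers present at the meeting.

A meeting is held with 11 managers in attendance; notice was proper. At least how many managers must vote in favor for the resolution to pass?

6

The resolution requires a majority of the managers present (11).
A majority of 11 is 6.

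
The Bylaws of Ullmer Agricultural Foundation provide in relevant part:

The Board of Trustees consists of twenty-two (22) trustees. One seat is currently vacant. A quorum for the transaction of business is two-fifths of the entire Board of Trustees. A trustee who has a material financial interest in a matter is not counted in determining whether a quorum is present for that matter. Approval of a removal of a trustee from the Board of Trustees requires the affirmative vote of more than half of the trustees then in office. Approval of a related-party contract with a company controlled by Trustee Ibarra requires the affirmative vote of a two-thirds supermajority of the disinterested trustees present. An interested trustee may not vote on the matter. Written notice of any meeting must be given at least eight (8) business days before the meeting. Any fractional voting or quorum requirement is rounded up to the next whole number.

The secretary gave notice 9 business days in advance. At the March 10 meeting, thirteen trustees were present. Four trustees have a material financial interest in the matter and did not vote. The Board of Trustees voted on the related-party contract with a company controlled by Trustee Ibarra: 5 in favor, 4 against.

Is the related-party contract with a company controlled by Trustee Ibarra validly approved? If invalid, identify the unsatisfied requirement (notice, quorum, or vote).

Notice: 9 business days given; 8 required (9 ≥ 8). Satisfied.
Quorum: 13 present, but the 4 interested trustees do not count, leaving 9. Quorum is 9. Satisfied.
Vote: the related-party contract with a company controlled by Trustee Ibarra requires two-thirds of the disinterested trustees present (13 − 4 = 9). 2/3 of 9 = 6, so 6 affirmative votes are needed; 5 voted in favor. Not satisfied.

Invalid — vote requirement not satisfied.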